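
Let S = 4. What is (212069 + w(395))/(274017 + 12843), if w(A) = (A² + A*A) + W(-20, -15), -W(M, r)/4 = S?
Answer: 174701/95620 ≈ 1.8270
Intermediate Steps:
W(M, r) = -16 (W(M, r) = -4*4 = -16)
w(A) = -16 + 2*A² (w(A) = (A² + A*A) - 16 = (A² + A²) - 16 = 2*A² - 16 = -16 + 2*A²)
(212069 + w(395))/(274017 + 12843) = (212069 + (-16 + 2*395²))/(274017 + 12843) = (212069 + (-16 + 2*156025))/286860 = (212069 + (-16 + 312050))*(1/286860) = (212069 + 312034)*(1/286860) = 524103*(1/286860) = 174701/95620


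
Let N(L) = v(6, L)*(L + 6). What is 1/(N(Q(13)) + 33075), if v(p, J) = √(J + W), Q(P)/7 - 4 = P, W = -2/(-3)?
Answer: 3969/131050300 - √1077/26210060 ≈ 2.9034e-5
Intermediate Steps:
W = ⅔ (W = -2*(-⅓) = ⅔ ≈ 0.66667)
Q(P) = 28 + 7*P
v(p, J) = √(⅔ + J) (v(p, J) = √(J + ⅔) = √(⅔ + J))
N(L) = √(6 + 9*L)*(6 + L)/3 (N(L) = (√(6 + 9*L)/3)*(L + 6) = (√(6 + 9*L)/3)*(6 + L) = √(6 + 9*L)*(6 + L)/3)
1/(N(Q(13)) + 33075) = 1/(√(6 + 9*(28 + 7*13))*(2 + (28 + 7*13)/3) + 33075) = 1/(√(6 + 9*(28 + 91))*(2 + (28 + 91)/3) + 33075) = 1/(√(6 + 9*119)*(2 + (⅓)*119) + 33075) = 1/(√(6 + 1071)*(2 + 119/3) + 33075) = 1/(√1077*(125/3) + 33075) = 1/(125*√1077/3 + 33075) = 1/(33075 + 125*√1077/3)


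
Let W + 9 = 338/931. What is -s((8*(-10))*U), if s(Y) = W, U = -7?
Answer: 8041/931 ≈ 8.6369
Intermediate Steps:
W = -8041/931 (W = -9 + 338/931 = -8041/931 ≈ -8.6369)
s(Y) = -8041/931
-s((8*(-10))*U) = -1*(-8041/931) = 8041/931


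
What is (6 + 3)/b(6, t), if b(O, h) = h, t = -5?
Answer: -9/5 ≈ -1.8000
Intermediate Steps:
(6 + 3)/b(6, t) = (6 + 3)/(-5) = 9*(-1/5) = -9/5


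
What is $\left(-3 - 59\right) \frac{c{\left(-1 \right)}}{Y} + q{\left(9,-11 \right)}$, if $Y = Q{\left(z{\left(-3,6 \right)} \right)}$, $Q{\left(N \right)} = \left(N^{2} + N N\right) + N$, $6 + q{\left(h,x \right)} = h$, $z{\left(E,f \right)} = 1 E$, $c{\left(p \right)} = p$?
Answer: $\frac{107}{15} \approx 7.1333$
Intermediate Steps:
$z{\left(E,f \right)} = E$
$q{\left(h,x \right)} = -6 + h$
$Q{\left(N \right)} = N + 2 N^{2}$ ($Q{\left(N \right)} = \left(N^{2} + N^{2}\right) + N = 2 N^{2} + N = N + 2 N^{2}$)
$Y = 15$ ($Y = - 3 \left(1 + 2 \left(-3\right)\right) = - 3 \left(1 - 6\right) = \left(-3\right) \left(-5\right) = 15$)
$\left(-3 - 59\right) \frac{c{\left(-1 \right)}}{Y} + q{\left(9,-11 \right)} = \left(-3 - 59\right) \left(- \frac{1}{15}\right) + \left(-6 + 9\right) = - 62 \left(\left(-1\right) \frac{1}{15}\right) + 3 = \left(-62\right) \left(- \frac{1}{15}\right) + 3 = \frac{62}{15} + 3 = \frac{107}{15}$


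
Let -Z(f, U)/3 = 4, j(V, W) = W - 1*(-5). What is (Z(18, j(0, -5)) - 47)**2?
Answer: 3481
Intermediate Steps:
j(V, W) = 5 + W (j(V, W) = W + 5 = 5 + W)
Z(f, U) = -12 (Z(f, U) = -3*4 = -12)
(Z(18, j(0, -5)) - 47)**2 = (-12 - 47)**2 = (-59)**2 = 3481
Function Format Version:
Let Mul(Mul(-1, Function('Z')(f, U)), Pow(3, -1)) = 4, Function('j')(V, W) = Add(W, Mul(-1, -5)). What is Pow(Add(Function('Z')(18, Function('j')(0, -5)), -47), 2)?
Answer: 3481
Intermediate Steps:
Function('j')(V, W) = Add(5, W) (Function('j')(V, W) = Add(W, 5) = Add(5, W))
Function('Z')(f, U) = -12 (Function('Z')(f, U) = Mul(-3, 4) = -12)
Pow(Add(Function('Z')(18, Function('j')(0, -5)), -47), 2) = Pow(Add(-12, -47), 2) = Pow(-59, 2) = 3481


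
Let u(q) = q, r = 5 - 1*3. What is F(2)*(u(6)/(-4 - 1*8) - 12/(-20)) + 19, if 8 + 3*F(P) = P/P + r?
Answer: 113/6 ≈ 18.833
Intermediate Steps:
r = 2 (r = 5 - 3 = 2)
F(P) = -5/3 (F(P) = -8/3 + (P/P + 2)/3 = -8/3 + (1 + 2)/3 = -8/3 + (1/3)*3 = -8/3 + 1 = -5/3)
F(2)*(u(6)/(-4 - 1*8) - 12/(-20)) + 19 = -5*(6/(-4 - 1*8) - 12/(-20))/3 + 19 = -5*(6/(-4 - 8) - 12*(-1/20))/3 + 19 = -5*(6/(-12) + 3/5)/3 + 19 = -5*(6*(-1/12) + 3/5)/3 + 19 = -5*(-1/2 + 3/5)/3 + 19 = -5/3*1/10 + 19 = -1/6 + 19 = 113/6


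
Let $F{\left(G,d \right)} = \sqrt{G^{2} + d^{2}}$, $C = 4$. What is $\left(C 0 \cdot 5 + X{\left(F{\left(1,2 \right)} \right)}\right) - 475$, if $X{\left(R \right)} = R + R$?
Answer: $-475 + 2 \sqrt{5} \approx -470.53$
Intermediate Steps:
$X{\left(R \right)} = 2 R$
$\left(C 0 \cdot 5 + X{\left(F{\left(1,2 \right)} \right)}\right) - 475 = \left(4 \cdot 0 \cdot 5 + 2 \sqrt{1^{2} + 2^{2}}\right) - 475 = \left(0 \cdot 5 + 2 \sqrt{1 + 4}\right) - 475 = \left(0 + 2 \sqrt{5}\right) - 475 = 2 \sqrt{5} - 475 = -475 + 2 \sqrt{5}$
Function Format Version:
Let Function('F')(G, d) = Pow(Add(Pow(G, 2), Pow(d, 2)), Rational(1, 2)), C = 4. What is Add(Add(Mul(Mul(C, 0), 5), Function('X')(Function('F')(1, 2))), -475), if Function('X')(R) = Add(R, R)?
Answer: Add(-475, Mul(2, Pow(5, Rational(1, 2)))) ≈ -470.53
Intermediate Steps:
Function('X')(R) = Mul(2, R)
Add(Add(Mul(Mul(C, 0), 5), Function('X')(Function('F')(1, 2))), -475) = Add(Add(Mul(Mul(4, 0), 5), Mul(2, Pow(Add(Pow(1, 2), Pow(2, 2)), Rational(1, 2)))), -475) = Add(Add(Mul(0, 5), Mul(2, Pow(Add(1, 4), Rational(1, 2)))), -475) = Add(Add(0, Mul(2, Pow(5, Rational(1, 2)))), -475) = Add(Mul(2, Pow(5, Rational(1, 2))), -475) = Add(-475, Mul(2, Pow(5, Rational(1, 2))))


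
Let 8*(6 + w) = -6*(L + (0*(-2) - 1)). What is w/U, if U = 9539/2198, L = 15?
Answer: -36267/9539 ≈ -3.8020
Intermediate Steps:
U = 9539/2198 (U = 9539*(1/2198) = 9539/2198 ≈ 4.3399)
w = -33/2 (w = -6 + (-6*(15 + (0*(-2) - 1)))/8 = -6 + (-6*(15 + (0 - 1)))/8 = -6 + (-6*(15 - 1))/8 = -6 + (-6*14)/8 = -6 + (1/8)*(-84) = -6 - 21/2 = -33/2 ≈ -16.500)
w/U = -33/(2*9539/2198) = -33/2*2198/9539 = -36267/9539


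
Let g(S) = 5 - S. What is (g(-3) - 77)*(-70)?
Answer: 4830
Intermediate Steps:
(g(-3) - 77)*(-70) = ((5 - 1*(-3)) - 77)*(-70) = ((5 + 3) - 77)*(-70) = (8 - 77)*(-70) = -69*(-70) = 4830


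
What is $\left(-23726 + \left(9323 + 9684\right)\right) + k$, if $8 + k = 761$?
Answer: $-3966$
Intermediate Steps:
$k = 753$ ($k = -8 + 761 = 753$)
$\left(-23726 + \left(9323 + 9684\right)\right) + k = \left(-23726 + \left(9323 + 9684\right)\right) + 753 = \left(-23726 + 19007\right) + 753 = -4719 + 753 = -3966$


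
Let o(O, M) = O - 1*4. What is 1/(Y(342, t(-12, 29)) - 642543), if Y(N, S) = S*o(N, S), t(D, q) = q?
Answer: -1/632741 ≈ -1.5804e-6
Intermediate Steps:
o(O, M) = -4 + O (o(O, M) = O - 4 = -4 + O)
Y(N, S) = S*(-4 + N)
1/(Y(342, t(-12, 29)) - 642543) = 1/(29*(-4 + 342) - 642543) = 1/(29*338 - 642543) = 1/(9802 - 642543) = 1/(-632741) = -1/632741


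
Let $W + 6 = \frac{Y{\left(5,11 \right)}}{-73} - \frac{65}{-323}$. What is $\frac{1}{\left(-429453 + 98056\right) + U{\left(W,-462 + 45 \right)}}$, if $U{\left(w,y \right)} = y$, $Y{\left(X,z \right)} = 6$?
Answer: $- \frac{1}{331814} \approx -3.0137 \cdot 10^{-6}$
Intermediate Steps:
$W = - \frac{138667}{23579}$ ($W = -6 + \left(\frac{6}{-73} - \frac{65}{-323}\right) = -6 + \left(6 \left(- \frac{1}{73}\right) - - \frac{65}{323}\right) = -6 + \left(- \frac{6}{73} + \frac{65}{323}\right) = -6 + \frac{2807}{23579} = - \frac{138667}{23579} \approx -5.881$)
$\frac{1}{\left(-429453 + 98056\right) + U{\left(W,-462 + 45 \right)}} = \frac{1}{\left(-429453 + 98056\right) + \left(-462 + 45\right)} = \frac{1}{-331397 - 417} = \frac{1}{-331814} = - \frac{1}{331814}$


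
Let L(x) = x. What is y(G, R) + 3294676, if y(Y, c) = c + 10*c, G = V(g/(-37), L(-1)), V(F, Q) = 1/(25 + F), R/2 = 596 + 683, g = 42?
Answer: 3322814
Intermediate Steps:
R = 2558 (R = 2*(596 + 683) = 2*1279 = 2558)
G = 37/883 (G = 1/(25 + 42/(-37)) = 1/(25 + 42*(-1/37)) = 1/(25 - 42/37) = 1/(883/37) = 37/883 ≈ 0.041903)
y(Y, c) = 11*c
y(G, R) + 3294676 = 11*2558 + 3294676 = 28138 + 3294676 = 3322814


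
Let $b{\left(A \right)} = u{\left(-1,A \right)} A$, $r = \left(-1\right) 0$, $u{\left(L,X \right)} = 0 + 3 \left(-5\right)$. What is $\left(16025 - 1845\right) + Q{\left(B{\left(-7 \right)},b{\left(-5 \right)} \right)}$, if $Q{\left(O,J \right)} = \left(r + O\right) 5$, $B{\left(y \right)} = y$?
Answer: $14145$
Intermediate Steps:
$u{\left(L,X \right)} = -15$ ($u{\left(L,X \right)} = 0 - 15 = -15$)
$r = 0$
$b{\left(A \right)} = - 15 A$
$Q{\left(O,J \right)} = 5 O$ ($Q{\left(O,J \right)} = \left(0 + O\right) 5 = O 5 = 5 O$)
$\left(16025 - 1845\right) + Q{\left(B{\left(-7 \right)},b{\left(-5 \right)} \right)} = \left(16025 - 1845\right) + 5 \left(-7\right) = 14180 - 35 = 14145$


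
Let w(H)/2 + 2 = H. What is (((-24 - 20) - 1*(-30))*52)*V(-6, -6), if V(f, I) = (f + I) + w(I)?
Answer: 20384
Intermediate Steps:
w(H) = -4 + 2*H
V(f, I) = -4 + f + 3*I (V(f, I) = (f + I) + (-4 + 2*I) = (I + f) + (-4 + 2*I) = -4 + f + 3*I)
(((-24 - 20) - 1*(-30))*52)*V(-6, -6) = (((-24 - 20) - 1*(-30))*52)*(-4 - 6 + 3*(-6)) = ((-44 + 30)*52)*(-4 - 6 - 18) = -14*52*(-28) = -728*(-28) = 20384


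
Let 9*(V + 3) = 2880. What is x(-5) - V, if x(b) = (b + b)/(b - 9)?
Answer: -2214/7 ≈ -316.29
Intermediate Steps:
V = 317 (V = -3 + (⅑)*2880 = -3 + 320 = 317)
x(b) = 2*b/(-9 + b) (x(b) = (2*b)/(-9 + b) = 2*b/(-9 + b))
x(-5) - V = 2*(-5)/(-9 - 5) - 1*317 = 2*(-5)/(-14) - 317 = 2*(-5)*(-1/14) - 317 = 5/7 - 317 = -2214/7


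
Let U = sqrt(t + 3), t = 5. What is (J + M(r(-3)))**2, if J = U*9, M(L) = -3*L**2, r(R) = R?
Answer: 1377 - 972*sqrt(2) ≈ 2.3844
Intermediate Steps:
U = 2*sqrt(2) (U = sqrt(5 + 3) = sqrt(8) = 2*sqrt(2) ≈ 2.8284)
J = 18*sqrt(2) (J = (2*sqrt(2))*9 = 18*sqrt(2) ≈ 25.456)
(J + M(r(-3)))**2 = (18*sqrt(2) - 3*(-3)**2)**2 = (18*sqrt(2) - 3*9)**2 = (18*sqrt(2) - 27)**2 = (-27 + 18*sqrt(2))**2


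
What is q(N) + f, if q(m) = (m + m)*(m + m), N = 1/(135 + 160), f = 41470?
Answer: 3608926754/87025 ≈ 41470.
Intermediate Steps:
N = 1/295 ≈ 0.0033898
q(m) = 4*m**2 (q(m) = (2*m)*(2*m) = 4*m**2)
q(N) + f = 4*(1/295)**2 + 41470 = 4*(1/87025) + 41470 = 4/87025 + 41470 = 3608926754/87025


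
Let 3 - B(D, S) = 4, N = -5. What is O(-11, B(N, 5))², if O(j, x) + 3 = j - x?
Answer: 169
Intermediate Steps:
B(D, S) = -1 (B(D, S) = 3 - 1*4 = 3 - 4 = -1)
O(j, x) = -3 + j - x (O(j, x) = -3 + (j - x) = -3 + j - x)
O(-11, B(N, 5))² = (-3 - 11 - 1*(-1))² = (-3 - 11 + 1)² = (-13)² = 169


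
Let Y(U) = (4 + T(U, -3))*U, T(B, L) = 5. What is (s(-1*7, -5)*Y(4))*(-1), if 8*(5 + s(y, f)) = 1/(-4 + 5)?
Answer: 351/2 ≈ 175.50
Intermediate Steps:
s(y, f) = -39/8 (s(y, f) = -5 + 1/(8*(-4 + 5)) = -5 + (⅛)/1 = -5 + (⅛)*1 = -5 + ⅛ = -39/8)
Y(U) = 9*U (Y(U) = (4 + 5)*U = 9*U)
(s(-1*7, -5)*Y(4))*(-1) = -351*4/8*(-1) = -39/8*36*(-1) = -351/2*(-1) = 351/2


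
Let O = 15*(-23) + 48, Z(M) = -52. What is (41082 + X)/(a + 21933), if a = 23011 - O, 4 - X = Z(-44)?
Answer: 41138/45241 ≈ 0.90931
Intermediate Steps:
X = 56 (X = 4 - 1*(-52) = 4 + 52 = 56)
O = -297 (O = -345 + 48 = -297)
a = 23308 (a = 23011 - 1*(-297) = 23011 + 297 = 23308)
(41082 + X)/(a + 21933) = (41082 + 56)/(23308 + 21933) = 41138/45241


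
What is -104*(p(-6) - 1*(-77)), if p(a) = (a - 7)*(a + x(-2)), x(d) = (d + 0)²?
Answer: -10712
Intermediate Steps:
x(d) = d²
p(a) = (-7 + a)*(4 + a) (p(a) = (a - 7)*(a + (-2)²) = (-7 + a)*(a + 4) = (-7 + a)*(4 + a))
-104*(p(-6) - 1*(-77)) = -104*((-28 + (-6)² - 3*(-6)) - 1*(-77)) = -104*((-28 + 36 + 18) + 77) = -104*(26 + 77) = -104*103 = -10712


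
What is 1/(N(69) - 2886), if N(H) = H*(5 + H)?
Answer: 1/2220 ≈ 0.00045045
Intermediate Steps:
1/(N(69) - 2886) = 1/(69*(5 + 69) - 2886) = 1/(69*74 - 2886) = 1/(5106 - 2886) = 1/2220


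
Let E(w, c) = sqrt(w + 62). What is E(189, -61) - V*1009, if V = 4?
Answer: -4036 + sqrt(251) ≈ -4020.2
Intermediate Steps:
E(w, c) = sqrt(62 + w)
E(189, -61) - V*1009 = sqrt(62 + 189) - 4*1009 = sqrt(251) - 1*4036 = sqrt(251) - 4036 = -4036 + sqrt(251)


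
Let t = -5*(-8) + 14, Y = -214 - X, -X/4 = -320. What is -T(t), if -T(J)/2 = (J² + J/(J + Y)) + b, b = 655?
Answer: 285677/40 ≈ 7141.9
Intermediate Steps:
X = 1280 (X = -4*(-320) = 1280)
Y = -1494 (Y = -214 - 1*1280 = -214 - 1280 = -1494)
t = 54 (t = 40 + 14 = 54)
T(J) = -1310 - 2*J² - 2*J/(-1494 + J) (T(J) = -2*((J² + J/(J - 1494)) + 655) = -2*((J² + J/(-1494 + J)) + 655) = -2*(655 + J² + J/(-1494 + J)) = -1310 - 2*J² - 2*J/(-1494 + J))
-T(t) = -2*(978570 - 1*54³ - 656*54 + 1494*54²)/(-1494 + 54) = -2*(978570 - 1*157464 - 35424 + 1494*2916)/(-1440) = -2*(-1)*(978570 - 157464 - 35424 + 4356504)/1440 = -2*(-1)*5142186/1440 = -1*(-285677/40) = 285677/40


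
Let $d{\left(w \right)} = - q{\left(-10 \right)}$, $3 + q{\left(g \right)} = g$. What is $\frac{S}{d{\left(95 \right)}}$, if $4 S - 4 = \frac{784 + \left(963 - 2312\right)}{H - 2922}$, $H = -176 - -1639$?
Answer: $\frac{6401}{75868} \approx 0.08437$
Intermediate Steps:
$q{\left(g \right)} = -3 + g$
$d{\left(w \right)} = 13$ ($d{\left(w \right)} = - (-3 - 10) = \left(-1\right) \left(-13\right) = 13$)
$H = 1463$ ($H = -176 + 1639 = 1463$)
$S = \frac{6401}{5836}$ ($S = 1 + \frac{\left(784 + \left(963 - 2312\right)\right) \frac{1}{1463 - 2922}}{4} = 1 + \frac{\left(784 - 1349\right) \frac{1}{-1459}}{4} = 1 + \frac{\left(-565\right) \left(- \frac{1}{1459}\right)}{4} = 1 + \frac{1}{4} \cdot \frac{565}{1459} = 1 + \frac{565}{5836} = \frac{6401}{5836} \approx 1.0968$)
$\frac{S}{d{\left(95 \right)}} = \frac{6401}{5836 \cdot 13} = \frac{6401}{5836} \cdot \frac{1}{13} = \frac{6401}{75868}$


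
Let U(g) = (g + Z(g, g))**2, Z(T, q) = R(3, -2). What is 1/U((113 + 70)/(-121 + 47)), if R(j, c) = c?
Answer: 5476/109561 ≈ 0.049981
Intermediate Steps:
Z(T, q) = -2
U(g) = (-2 + g)**2 (U(g) = (g - 2)**2 = (-2 + g)**2)
1/U((113 + 70)/(-121 + 47)) = 1/((-2 + (113 + 70)/(-121 + 47))**2) = 1/((-2 + 183/(-74))**2) = 1/((-2 + 183*(-1/74))**2) = 1/((-2 - 183/74)**2) = 1/((-331/74)**2) = 1/(109561/5476) = 5476/109561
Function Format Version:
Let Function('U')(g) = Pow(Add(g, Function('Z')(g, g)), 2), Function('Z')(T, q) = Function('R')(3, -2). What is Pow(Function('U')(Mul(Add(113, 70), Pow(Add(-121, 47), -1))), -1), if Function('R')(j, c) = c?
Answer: Rational(5476, 109561) ≈ 0.049981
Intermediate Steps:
Function('Z')(T, q) = -2
Function('U')(g) = Pow(Add(-2, g), 2) (Function('U')(g) = Pow(Add(g, -2), 2) = Pow(Add(-2, g), 2))
Pow(Function('U')(Mul(Add(113, 70), Pow(Add(-121, 47), -1))), -1) = Pow(Pow(Add(-2, Mul(Add(113, 70), Pow(Add(-121, 47), -1))), 2), -1) = Pow(Pow(Add(-2, Mul(183, Pow(-74, -1))), 2), -1) = Pow(Pow(Add(-2, Mul(183, Rational(-1, 74))), 2), -1) = Pow(Pow(Add(-2, Rational(-183, 74)), 2), -1) = Pow(Pow(Rational(-331, 74), 2), -1) = Pow(Rational(109561, 5476), -1) = Rational(5476, 109561)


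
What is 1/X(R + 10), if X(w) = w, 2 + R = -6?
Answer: ½ ≈ 0.50000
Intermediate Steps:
R = -8 (R = -2 - 6 = -8)
1/X(R + 10) = 1/(-8 + 10) = 1/2 = ½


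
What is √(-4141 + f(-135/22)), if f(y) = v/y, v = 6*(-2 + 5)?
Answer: I*√932385/15 ≈ 64.373*I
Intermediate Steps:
v = 18 (v = 6*3 = 18)
f(y) = 18/y
√(-4141 + f(-135/22)) = √(-4141 + 18/((-135/22))) = √(-4141 + 18/((-135*1/22))) = √(-4141 + 18/(-135/22)) = √(-4141 + 18*(-22/135)) = √(-4141 - 44/15) = √(-62159/15) = I*√932385/15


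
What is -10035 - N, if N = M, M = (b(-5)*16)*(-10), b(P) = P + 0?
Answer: -10835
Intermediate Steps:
b(P) = P
M = 800 (M = -5*16*(-10) = -80*(-10) = 800)
N = 800
-10035 - N = -10035 - 1*800 = -10035 - 800 = -10835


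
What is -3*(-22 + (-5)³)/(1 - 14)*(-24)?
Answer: 10584/13 ≈ 814.15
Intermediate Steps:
-3*(-22 + (-5)³)/(1 - 14)*(-24) = -3*(-22 - 125)/(-13)*(-24) = -(-441)*(-1)/13*(-24) = -3*147/13*(-24) = -441/13*(-24) = 10584/13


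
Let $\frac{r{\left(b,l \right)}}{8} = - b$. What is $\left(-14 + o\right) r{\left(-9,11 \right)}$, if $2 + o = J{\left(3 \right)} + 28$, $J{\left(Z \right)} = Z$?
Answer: $1080$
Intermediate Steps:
$r{\left(b,l \right)} = - 8 b$ ($r{\left(b,l \right)} = 8 \left(- b\right) = - 8 b$)
$o = 29$ ($o = -2 + \left(3 + 28\right) = -2 + 31 = 29$)
$\left(-14 + o\right) r{\left(-9,11 \right)} = \left(-14 + 29\right) \left(\left(-8\right) \left(-9\right)\right) = 15 \cdot 72 = 1080$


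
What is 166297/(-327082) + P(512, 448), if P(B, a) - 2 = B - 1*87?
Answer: 139497717/327082 ≈ 426.49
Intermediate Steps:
P(B, a) = -85 + B (P(B, a) = 2 + (B - 1*87) = 2 + (B - 87) = 2 + (-87 + B) = -85 + B)
166297/(-327082) + P(512, 448) = 166297/(-327082) + (-85 + 512) = 166297*(-1/327082) + 427 = -166297/327082 + 427 = 139497717/327082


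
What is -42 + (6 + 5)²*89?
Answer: 10727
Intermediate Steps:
-42 + (6 + 5)²*89 = -42 + 11²*89 = -42 + 121*89 = -42 + 10769 = 10727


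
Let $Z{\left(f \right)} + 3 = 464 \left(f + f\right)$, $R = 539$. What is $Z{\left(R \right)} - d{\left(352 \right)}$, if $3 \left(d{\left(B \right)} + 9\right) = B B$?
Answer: $\frac{1376690}{3} \approx 4.589 \cdot 10^{5}$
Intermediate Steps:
$d{\left(B \right)} = -9 + \frac{B^{2}}{3}$ ($d{\left(B \right)} = -9 + \frac{B B}{3} = -9 + \frac{B^{2}}{3}$)
$Z{\left(f \right)} = -3 + 928 f$ ($Z{\left(f \right)} = -3 + 464 \left(f + f\right) = -3 + 464 \cdot 2 f = -3 + 928 f$)
$Z{\left(R \right)} - d{\left(352 \right)} = \left(-3 + 928 \cdot 539\right) - \left(-9 + \frac{352^{2}}{3}\right) = \left(-3 + 500192\right) - \left(-9 + \frac{1}{3} \cdot 123904\right) = 500189 - \left(-9 + \frac{123904}{3}\right) = 500189 - \frac{123877}{3} = \frac{1376690}{3}$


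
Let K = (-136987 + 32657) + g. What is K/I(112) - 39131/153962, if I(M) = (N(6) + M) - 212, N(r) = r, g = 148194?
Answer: -3378533741/7236214 ≈ -466.89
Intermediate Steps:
K = 43864 (K = (-136987 + 32657) + 148194 = -104330 + 148194 = 43864)
I(M) = -206 + M (I(M) = (6 + M) - 212 = -206 + M)
K/I(112) - 39131/153962 = 43864/(-206 + 112) - 39131/153962 = 43864/(-94) - 39131*1/153962 = 43864*(-1/94) - 39131/153962 = -21932/47 - 39131/153962 = -3378533741/7236214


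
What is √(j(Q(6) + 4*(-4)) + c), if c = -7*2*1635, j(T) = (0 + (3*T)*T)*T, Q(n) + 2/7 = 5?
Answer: I*√65312709/49 ≈ 164.93*I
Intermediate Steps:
Q(n) = 33/7 (Q(n) = -2/7 + 5 = 33/7)
j(T) = 3*T³ (j(T) = (0 + 3*T²)*T = (3*T²)*T = 3*T³)
c = -22890 (c = -14*1635 = -22890)
√(j(Q(6) + 4*(-4)) + c) = √(3*(33/7 + 4*(-4))³ - 22890) = √(3*(33/7 - 16)³ - 22890) = √(3*(-79/7)³ - 22890) = √(3*(-493039/343) - 22890) = √(-1479117/343 - 22890) = √(-9330387/343) = I*√65312709/49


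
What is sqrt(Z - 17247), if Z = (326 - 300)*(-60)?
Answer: I*sqrt(18807) ≈ 137.14*I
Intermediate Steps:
Z = -1560 (Z = 26*(-60) = -1560)
sqrt(Z - 17247) = sqrt(-1560 - 17247) = sqrt(-18807) = I*sqrt(18807)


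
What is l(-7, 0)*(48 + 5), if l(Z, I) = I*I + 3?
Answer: 159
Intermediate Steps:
l(Z, I) = 3 + I**2 (l(Z, I) = I**2 + 3 = 3 + I**2)
l(-7, 0)*(48 + 5) = (3 + 0**2)*(48 + 5) = (3 + 0)*53 = 3*53 = 159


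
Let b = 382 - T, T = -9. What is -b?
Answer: -391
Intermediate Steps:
b = 391 (b = 382 - 1*(-9) = 382 + 9 = 391)
-b = -1*391 = -391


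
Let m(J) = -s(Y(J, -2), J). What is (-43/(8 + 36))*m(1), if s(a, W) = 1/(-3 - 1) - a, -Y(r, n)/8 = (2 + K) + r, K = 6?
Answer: 12341/176 ≈ 70.119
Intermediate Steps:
Y(r, n) = -64 - 8*r (Y(r, n) = -8*((2 + 6) + r) = -8*(8 + r) = -64 - 8*r)
s(a, W) = -¼ - a (s(a, W) = 1/(-4) - a = -¼ - a)
m(J) = -255/4 - 8*J (m(J) = -(-¼ - (-64 - 8*J)) = -(-¼ + (64 + 8*J)) = -(255/4 + 8*J) = -255/4 - 8*J)
(-43/(8 + 36))*m(1) = (-43/(8 + 36))*(-255/4 - 8*1) = (-43/44)*(-255/4 - 8) = ((1/44)*(-43))*(-287/4) = -43/44*(-287/4) = 12341/176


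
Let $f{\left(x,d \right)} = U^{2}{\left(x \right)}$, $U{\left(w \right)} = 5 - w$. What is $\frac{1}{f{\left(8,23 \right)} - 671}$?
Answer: $- \frac{1}{662} \approx -0.0015106$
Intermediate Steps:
$f{\left(x,d \right)} = \left(5 - x\right)^{2}$
$\frac{1}{f{\left(8,23 \right)} - 671} = \frac{1}{\left(-5 + 8\right)^{2} - 671} = \frac{1}{3^{2} - 671} = \frac{1}{9 - 671} = \frac{1}{-662} = - \frac{1}{662}$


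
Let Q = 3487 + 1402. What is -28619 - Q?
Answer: -33508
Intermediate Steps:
Q = 4889
-28619 - Q = -28619 - 1*4889 = -28619 - 4889 = -33508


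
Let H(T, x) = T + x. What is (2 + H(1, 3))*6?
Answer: 36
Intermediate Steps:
(2 + H(1, 3))*6 = (2 + (1 + 3))*6 = (2 + 4)*6 = 6*6 = 36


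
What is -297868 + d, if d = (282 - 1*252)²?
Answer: -296968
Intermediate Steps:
d = 900 (d = (282 - 252)² = 30² = 900)
-297868 + d = -297868 + 900 = -296968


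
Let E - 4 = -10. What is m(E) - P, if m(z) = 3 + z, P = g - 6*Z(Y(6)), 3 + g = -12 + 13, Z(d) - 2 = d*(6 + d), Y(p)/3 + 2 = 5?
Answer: 821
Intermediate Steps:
E = -6 (E = 4 - 10 = -6)
Y(p) = 9 (Y(p) = -6 + 3*5 = -6 + 15 = 9)
Z(d) = 2 + d*(6 + d)
g = -2 (g = -3 + (-12 + 13) = -3 + 1 = -2)
P = -824 (P = -2 - 6*(2 + 9**2 + 6*9) = -2 - 6*(2 + 81 + 54) = -2 - 6*137 = -2 - 822 = -824)
m(E) - P = (3 - 6) - 1*(-824) = -3 + 824 = 821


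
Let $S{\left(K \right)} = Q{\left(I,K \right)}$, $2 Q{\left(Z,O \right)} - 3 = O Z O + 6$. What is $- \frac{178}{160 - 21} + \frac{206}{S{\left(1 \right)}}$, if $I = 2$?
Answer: $\frac{55310}{1529} \approx 36.174$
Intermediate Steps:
$Q{\left(Z,O \right)} = \frac{9}{2} + \frac{Z O^{2}}{2}$ ($Q{\left(Z,O \right)} = \frac{3}{2} + \frac{O Z O + 6}{2} = \frac{3}{2} + \frac{Z O^{2} + 6}{2} = \frac{3}{2} + \frac{6 + Z O^{2}}{2} = \frac{3}{2} + \left(3 + \frac{Z O^{2}}{2}\right) = \frac{9}{2} + \frac{Z O^{2}}{2}$)
$S{\left(K \right)} = \frac{9}{2} + K^{2}$ ($S{\left(K \right)} = \frac{9}{2} + \frac{1}{2} \cdot 2 K^{2} = \frac{9}{2} + K^{2}$)
$- \frac{178}{160 - 21} + \frac{206}{S{\left(1 \right)}} = - \frac{178}{160 - 21} + \frac{206}{\frac{9}{2} + 1^{2}} = - \frac{178}{139} + \frac{206}{\frac{9}{2} + 1} = \left(-178\right) \frac{1}{139} + \frac{206}{\frac{11}{2}} = - \frac{178}{139} + 206 \cdot \frac{2}{11} = - \frac{178}{139} + \frac{412}{11} = \frac{55310}{1529}$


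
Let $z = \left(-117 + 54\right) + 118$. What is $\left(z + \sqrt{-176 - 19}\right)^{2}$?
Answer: $\left(55 + i \sqrt{195}\right)^{2} \approx 2830.0 + 1536.1 i$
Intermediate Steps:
$z = 55$ ($z = -63 + 118 = 55$)
$\left(z + \sqrt{-176 - 19}\right)^{2} = \left(55 + \sqrt{-176 - 19}\right)^{2} = \left(55 + \sqrt{-195}\right)^{2} = \left(55 + i \sqrt{195}\right)^{2}$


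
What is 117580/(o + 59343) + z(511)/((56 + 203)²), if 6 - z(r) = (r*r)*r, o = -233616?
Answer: -23261626095205/11690407113 ≈ -1989.8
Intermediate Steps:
z(r) = 6 - r³ (z(r) = 6 - r*r*r = 6 - r²*r = 6 - r³)
117580/(o + 59343) + z(511)/((56 + 203)²) = 117580/(-233616 + 59343) + (6 - 1*511³)/((56 + 203)²) = 117580/(-174273) + (6 - 1*133432831)/(259²) = 117580*(-1/174273) + (6 - 133432831)/67081 = -117580/174273 - 133432825*1/67081 = -117580/174273 - 133432825/67081 = -23261626095205/11690407113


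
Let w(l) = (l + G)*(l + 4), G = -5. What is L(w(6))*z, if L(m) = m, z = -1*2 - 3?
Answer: -50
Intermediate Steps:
w(l) = (-5 + l)*(4 + l) (w(l) = (l - 5)*(l + 4) = (-5 + l)*(4 + l))
z = -5 (z = -2 - 3 = -5)
L(w(6))*z = (-20 + 6**2 - 1*6)*(-5) = (-20 + 36 - 6)*(-5) = 10*(-5) = -50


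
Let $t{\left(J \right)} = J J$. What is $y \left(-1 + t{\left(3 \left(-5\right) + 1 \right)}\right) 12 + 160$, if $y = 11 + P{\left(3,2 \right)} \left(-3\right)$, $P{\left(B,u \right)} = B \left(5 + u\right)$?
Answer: $-121520$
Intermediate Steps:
$t{\left(J \right)} = J^{2}$
$y = -52$ ($y = 11 + 3 \left(5 + 2\right) \left(-3\right) = 11 + 3 \cdot 7 \left(-3\right) = 11 + 21 \left(-3\right) = 11 - 63 = -52$)
$y \left(-1 + t{\left(3 \left(-5\right) + 1 \right)}\right) 12 + 160 = - 52 \left(-1 + \left(3 \left(-5\right) + 1\right)^{2}\right) 12 + 160 = - 52 \left(-1 + \left(-15 + 1\right)^{2}\right) 12 + 160 = - 52 \left(-1 + \left(-14\right)^{2}\right) 12 + 160 = - 52 \left(-1 + 196\right) 12 + 160 = - 52 \cdot 195 \cdot 12 + 160 = \left(-52\right) 2340 + 160 = -121680 + 160 = -121520$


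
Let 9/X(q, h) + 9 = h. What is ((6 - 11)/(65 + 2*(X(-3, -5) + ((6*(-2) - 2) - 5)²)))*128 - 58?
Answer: -16174/275 ≈ -58.815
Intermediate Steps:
X(q, h) = 9/(-9 + h)
((6 - 11)/(65 + 2*(X(-3, -5) + ((6*(-2) - 2) - 5)²)))*128 - 58 = ((6 - 11)/(65 + 2*(9/(-9 - 5) + ((6*(-2) - 2) - 5)²)))*128 - 58 = -5/(65 + 2*(9/(-14) + ((-12 - 2) - 5)²))*128 - 58 = -5/(65 + 2*(9*(-1/14) + (-14 - 5)²))*128 - 58 = -5/(65 + 2*(-9/14 + (-19)²))*128 - 58 = -5/(65 + 2*(-9/14 + 361))*128 - 58 = -5/(65 + 2*(5045/14))*128 - 58 = -5/(65 + 5045/7)*128 - 58 = -5/5500/7*128 - 58 = -5*7/5500*128 - 58 = -7/1100*128 - 58 = -224/275 - 58 = -16174/275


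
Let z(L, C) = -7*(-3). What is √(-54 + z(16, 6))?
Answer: I*√33 ≈ 5.7446*I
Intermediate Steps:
z(L, C) = 21
√(-54 + z(16, 6)) = √(-54 + 21) = √(-33) = I*√33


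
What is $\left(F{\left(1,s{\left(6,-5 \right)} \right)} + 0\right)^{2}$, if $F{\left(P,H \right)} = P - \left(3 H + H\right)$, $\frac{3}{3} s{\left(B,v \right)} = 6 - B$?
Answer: $1$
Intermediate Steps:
$s{\left(B,v \right)} = 6 - B$
$F{\left(P,H \right)} = P - 4 H$
$\left(F{\left(1,s{\left(6,-5 \right)} \right)} + 0\right)^{2} = \left(\left(1 - 4 \left(6 - 6\right)\right) + 0\right)^{2} = \left(\left(1 - 0\right) + 0\right)^{2} = \left(\left(1 + 0\right) + 0\right)^{2} = \left(1 + 0\right)^{2} = 1^{2} = 1$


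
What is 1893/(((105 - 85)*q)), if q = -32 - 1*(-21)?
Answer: -1893/220 ≈ -8.6045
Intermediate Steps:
q = -11 (q = -32 + 21 = -11)
1893/(((105 - 85)*q)) = 1893/(((105 - 85)*(-11))) = 1893/((20*(-11))) = 1893/(-220) = 1893*(-1/220) = -1893/220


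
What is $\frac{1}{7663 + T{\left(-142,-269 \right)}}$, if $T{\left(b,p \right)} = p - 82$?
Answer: $\frac{1}{7312} \approx 0.00013676$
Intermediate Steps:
$T{\left(b,p \right)} = -82 + p$
$\frac{1}{7663 + T{\left(-142,-269 \right)}} = \frac{1}{7663 - 351} = \frac{1}{7312}$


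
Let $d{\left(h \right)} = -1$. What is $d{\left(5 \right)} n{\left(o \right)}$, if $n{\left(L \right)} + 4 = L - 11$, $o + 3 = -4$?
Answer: $22$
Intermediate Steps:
$o = -7$ ($o = -3 - 4 = -7$)
$n{\left(L \right)} = -15 + L$ ($n{\left(L \right)} = -4 + \left(L - 11\right) = -4 + \left(-11 + L\right) = -15 + L$)
$d{\left(5 \right)} n{\left(o \right)} = - (-15 - 7) = \left(-1\right) \left(-22\right) = 22$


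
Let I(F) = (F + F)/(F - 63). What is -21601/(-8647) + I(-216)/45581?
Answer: 30522865667/12218306117 ≈ 2.4981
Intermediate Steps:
I(F) = 2*F/(-63 + F) (I(F) = (2*F)/(-63 + F) = 2*F/(-63 + F))
-21601/(-8647) + I(-216)/45581 = -21601/(-8647) + (2*(-216)/(-63 - 216))/45581 = -21601*(-1/8647) + (2*(-216)/(-279))*(1/45581) = 21601/8647 + (2*(-216)*(-1/279))*(1/45581) = 21601/8647 + (48/31)*(1/45581) = 21601/8647 + 48/1413011 = 30522865667/12218306117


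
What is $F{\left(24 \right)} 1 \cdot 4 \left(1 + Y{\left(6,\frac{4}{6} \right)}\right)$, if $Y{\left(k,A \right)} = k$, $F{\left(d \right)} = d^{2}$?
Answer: $16128$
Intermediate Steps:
$F{\left(24 \right)} 1 \cdot 4 \left(1 + Y{\left(6,\frac{4}{6} \right)}\right) = 24^{2} \cdot 1 \cdot 4 \left(1 + 6\right) = 576 \cdot 1 \cdot 4 \cdot 7 = 576 \cdot 1 \cdot 28 = 576 \cdot 28 = 16128$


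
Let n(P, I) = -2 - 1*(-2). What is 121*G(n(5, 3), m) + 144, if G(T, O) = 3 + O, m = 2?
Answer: 749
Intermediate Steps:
n(P, I) = 0 (n(P, I) = -2 + 2 = 0)
121*G(n(5, 3), m) + 144 = 121*(3 + 2) + 144 = 121*5 + 144 = 605 + 144 = 749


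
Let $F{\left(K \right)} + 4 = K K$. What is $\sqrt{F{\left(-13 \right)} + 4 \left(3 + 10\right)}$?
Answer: $\sqrt{217} \approx 14.731$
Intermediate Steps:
$F{\left(K \right)} = -4 + K^{2}$ ($F{\left(K \right)} = -4 + K K = -4 + K^{2}$)
$\sqrt{F{\left(-13 \right)} + 4 \left(3 + 10\right)} = \sqrt{\left(-4 + \left(-13\right)^{2}\right) + 4 \left(3 + 10\right)} = \sqrt{\left(-4 + 169\right) + 4 \cdot 13} = \sqrt{165 + 52} = \sqrt{217}$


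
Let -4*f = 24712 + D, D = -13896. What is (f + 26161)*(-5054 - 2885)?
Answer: -186225123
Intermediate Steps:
f = -2704 (f = -(24712 - 13896)/4 = -1/4*10816 = -2704)
(f + 26161)*(-5054 - 2885) = (-2704 + 26161)*(-5054 - 2885) = 23457*(-7939) = -186225123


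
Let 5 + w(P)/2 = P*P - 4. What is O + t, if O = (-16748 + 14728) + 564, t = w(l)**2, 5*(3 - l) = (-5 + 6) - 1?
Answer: -1456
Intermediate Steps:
l = 3 (l = 3 - ((-5 + 6) - 1)/5 = 3 - (1 - 1)/5 = 3 - 1/5*0 = 3 + 0 = 3)
w(P) = -18 + 2*P**2 (w(P) = -10 + 2*(P*P - 4) = -10 + 2*(P**2 - 4) = -10 + 2*(-4 + P**2) = -10 + (-8 + 2*P**2) = -18 + 2*P**2)
t = 0 (t = (-18 + 2*3**2)**2 = (-18 + 2*9)**2 = (-18 + 18)**2 = 0**2 = 0)
O = -1456 (O = -2020 + 564 = -1456)
O + t = -1456 + 0 = -1456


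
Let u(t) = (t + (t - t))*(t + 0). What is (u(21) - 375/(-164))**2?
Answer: 5285144601/26896 ≈ 1.9650e+5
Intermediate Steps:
u(t) = t**2 (u(t) = (t + 0)*t = t*t = t**2)
(u(21) - 375/(-164))**2 = (21**2 - 375/(-164))**2 = (441 - 375*(-1/164))**2 = (441 + 375/164)**2 = (72699/164)**2 = 5285144601/26896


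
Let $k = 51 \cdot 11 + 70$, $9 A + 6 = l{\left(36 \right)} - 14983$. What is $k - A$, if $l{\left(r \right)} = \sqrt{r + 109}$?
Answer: $\frac{20668}{9} - \frac{\sqrt{145}}{9} \approx 2295.1$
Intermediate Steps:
$l{\left(r \right)} = \sqrt{109 + r}$
$A = - \frac{14989}{9} + \frac{\sqrt{145}}{9}$ ($A = - \frac{2}{3} + \frac{\sqrt{109 + 36} - 14983}{9} = - \frac{2}{3} + \frac{\sqrt{145} - 14983}{9} = - \frac{2}{3} + \frac{-14983 + \sqrt{145}}{9} = - \frac{2}{3} - \left(\frac{14983}{9} - \frac{\sqrt{145}}{9}\right) = - \frac{14989}{9} + \frac{\sqrt{145}}{9} \approx -1664.1$)
$k = 631$ ($k = 561 + 70 = 631$)
$k - A = 631 - \left(- \frac{14989}{9} + \frac{\sqrt{145}}{9}\right) = 631 + \left(\frac{14989}{9} - \frac{\sqrt{145}}{9}\right) = \frac{20668}{9} - \frac{\sqrt{145}}{9}$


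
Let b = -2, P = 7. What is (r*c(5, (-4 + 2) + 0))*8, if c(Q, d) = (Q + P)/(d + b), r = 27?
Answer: -648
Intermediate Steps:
c(Q, d) = (7 + Q)/(-2 + d) (c(Q, d) = (Q + 7)/(d - 2) = (7 + Q)/(-2 + d))
(r*c(5, (-4 + 2) + 0))*8 = (27*((7 + 5)/(-2 + ((-4 + 2) + 0))))*8 = (27*(12/(-2 + (-2 + 0))))*8 = (27*(12/(-2 - 2)))*8 = (27*(12/(-4)))*8 = (27*(-¼*12))*8 = (27*(-3))*8 = -81*8 = -648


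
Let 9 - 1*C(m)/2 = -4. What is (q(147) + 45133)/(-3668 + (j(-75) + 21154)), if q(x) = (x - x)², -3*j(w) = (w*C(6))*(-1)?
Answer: 45133/16836 ≈ 2.6807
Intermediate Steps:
C(m) = 26 (C(m) = 18 - 2*(-4) = 18 + 8 = 26)
j(w) = 26*w/3 (j(w) = -w*26*(-1)/3 = -26*w*(-1)/3 = -(-26)*w/3 = 26*w/3)
q(x) = 0 (q(x) = 0² = 0)
(q(147) + 45133)/(-3668 + (j(-75) + 21154)) = (0 + 45133)/(-3668 + ((26/3)*(-75) + 21154)) = 45133/(-3668 + (-650 + 21154)) = 45133/(-3668 + 20504) = 45133/16836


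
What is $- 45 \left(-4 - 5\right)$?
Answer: $405$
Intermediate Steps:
$- 45 \left(-4 - 5\right) = \left(-45\right) \left(-9\right) = 405$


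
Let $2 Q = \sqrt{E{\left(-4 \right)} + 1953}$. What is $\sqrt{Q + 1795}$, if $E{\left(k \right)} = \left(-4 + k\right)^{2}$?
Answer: $\frac{\sqrt{7180 + 2 \sqrt{2017}}}{2} \approx 42.632$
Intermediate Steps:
$Q = \frac{\sqrt{2017}}{2}$ ($Q = \frac{\sqrt{\left(-4 - 4\right)^{2} + 1953}}{2} = \frac{\sqrt{\left(-8\right)^{2} + 1953}}{2} = \frac{\sqrt{64 + 1953}}{2} = \frac{\sqrt{2017}}{2} \approx 22.456$)
$\sqrt{Q + 1795} = \sqrt{\frac{\sqrt{2017}}{2} + 1795} = \sqrt{1795 + \frac{\sqrt{2017}}{2}}$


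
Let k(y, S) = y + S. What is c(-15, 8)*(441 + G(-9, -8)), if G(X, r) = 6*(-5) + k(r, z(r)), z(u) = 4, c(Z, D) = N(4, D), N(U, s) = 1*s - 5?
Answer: 1221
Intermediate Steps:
N(U, s) = -5 + s (N(U, s) = s - 5 = -5 + s)
c(Z, D) = -5 + D
k(y, S) = S + y
G(X, r) = -26 + r (G(X, r) = 6*(-5) + (4 + r) = -30 + (4 + r) = -26 + r)
c(-15, 8)*(441 + G(-9, -8)) = (-5 + 8)*(441 + (-26 - 8)) = 3*(441 - 34) = 3*407 = 1221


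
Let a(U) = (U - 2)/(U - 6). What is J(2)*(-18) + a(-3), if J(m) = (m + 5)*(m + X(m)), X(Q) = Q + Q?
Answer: -6799/9 ≈ -755.44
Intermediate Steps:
X(Q) = 2*Q
J(m) = 3*m*(5 + m) (J(m) = (m + 5)*(m + 2*m) = (5 + m)*(3*m) = 3*m*(5 + m))
a(U) = (-2 + U)/(-6 + U)
J(2)*(-18) + a(-3) = (3*2*(5 + 2))*(-18) + (-2 - 3)/(-6 - 3) = (3*2*7)*(-18) - 5/(-9) = 42*(-18) - 1/9*(-5) = -756 + 5/9 = -6799/9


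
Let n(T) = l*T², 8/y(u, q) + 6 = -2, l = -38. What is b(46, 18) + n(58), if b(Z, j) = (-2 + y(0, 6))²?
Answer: -127823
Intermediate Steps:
y(u, q) = -1 (y(u, q) = 8/(-6 - 2) = 8/(-8) = 8*(-⅛) = -1)
b(Z, j) = 9 (b(Z, j) = (-2 - 1)² = (-3)² = 9)
n(T) = -38*T²
b(46, 18) + n(58) = 9 - 38*58² = 9 - 38*3364 = 9 - 127832 = -127823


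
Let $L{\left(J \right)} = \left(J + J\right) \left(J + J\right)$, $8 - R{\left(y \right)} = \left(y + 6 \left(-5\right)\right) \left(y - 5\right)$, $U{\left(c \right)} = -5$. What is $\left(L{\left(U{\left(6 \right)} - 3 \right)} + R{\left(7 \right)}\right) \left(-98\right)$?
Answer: $-30380$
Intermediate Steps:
$R{\left(y \right)} = 8 - \left(-30 + y\right) \left(-5 + y\right)$ ($R{\left(y \right)} = 8 - \left(y + 6 \left(-5\right)\right) \left(y - 5\right) = 8 - \left(y - 30\right) \left(-5 + y\right) = 8 - \left(-30 + y\right) \left(-5 + y\right)$)
$L{\left(J \right)} = 4 J^{2}$ ($L{\left(J \right)} = 2 J 2 J = 4 J^{2}$)
$\left(L{\left(U{\left(6 \right)} - 3 \right)} + R{\left(7 \right)}\right) \left(-98\right) = \left(4 \left(-5 - 3\right)^{2} - -54\right) \left(-98\right) = \left(4 \left(-8\right)^{2} - -54\right) \left(-98\right) = \left(4 \cdot 64 - -54\right) \left(-98\right) = \left(256 + 54\right) \left(-98\right) = 310 \left(-98\right) = -30380$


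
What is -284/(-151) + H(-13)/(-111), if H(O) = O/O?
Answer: 31373/16761 ≈ 1.8718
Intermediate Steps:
H(O) = 1
-284/(-151) + H(-13)/(-111) = -284/(-151) + 1/(-111) = -284*(-1/151) + 1*(-1/111) = 284/151 - 1/111 = 31373/16761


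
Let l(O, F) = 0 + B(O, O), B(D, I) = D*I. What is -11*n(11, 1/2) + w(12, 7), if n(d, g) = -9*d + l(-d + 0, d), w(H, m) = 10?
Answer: -232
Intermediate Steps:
l(O, F) = O**2 (l(O, F) = 0 + O*O = 0 + O**2 = O**2)
n(d, g) = d**2 - 9*d (n(d, g) = -9*d + (-d + 0)**2 = -9*d + (-d)**2 = -9*d + d**2 = d**2 - 9*d)
-11*n(11, 1/2) + w(12, 7) = -121*(-9 + 11) + 10 = -121*2 + 10 = -11*22 + 10 = -242 + 10 = -232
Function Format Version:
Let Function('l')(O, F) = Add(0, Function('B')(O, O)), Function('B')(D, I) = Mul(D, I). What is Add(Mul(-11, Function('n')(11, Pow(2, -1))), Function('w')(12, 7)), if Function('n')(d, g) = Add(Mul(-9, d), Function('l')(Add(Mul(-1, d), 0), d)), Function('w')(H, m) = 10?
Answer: -232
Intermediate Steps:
Function('l')(O, F) = Pow(O, 2) (Function('l')(O, F) = Add(0, Mul(O, O)) = Add(0, Pow(O, 2)) = Pow(O, 2))
Function('n')(d, g) = Add(Pow(d, 2), Mul(-9, d)) (Function('n')(d, g) = Add(Mul(-9, d), Pow(Add(Mul(-1, d), 0), 2)) = Add(Mul(-9, d), Pow(Mul(-1, d), 2)) = Add(Mul(-9, d), Pow(d, 2)) = Add(Pow(d, 2), Mul(-9, d)))
Add(Mul(-11, Function('n')(11, Pow(2, -1))), Function('w')(12, 7)) = Add(Mul(-11, Mul(11, Add(-9, 11))), 10) = Add(Mul(-11, Mul(11, 2)), 10) = Add(Mul(-11, 22), 10) = Add(-242, 10) = -232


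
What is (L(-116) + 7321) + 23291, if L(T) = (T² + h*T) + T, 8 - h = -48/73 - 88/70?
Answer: 109358848/2555 ≈ 42802.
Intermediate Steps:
h = 25332/2555 (h = 8 - (-48/73 - 88/70) = 8 - (-48*1/73 - 88*1/70) = 8 - (-48/73 - 44/35) = 8 - 1*(-4892/2555) = 8 + 4892/2555 = 25332/2555 ≈ 9.9147)
L(T) = T² + 27887*T/2555 (L(T) = (T² + 25332*T/2555) + T = T² + 27887*T/2555)
(L(-116) + 7321) + 23291 = ((1/2555)*(-116)*(27887 + 2555*(-116)) + 7321) + 23291 = ((1/2555)*(-116)*(27887 - 296380) + 7321) + 23291 = ((1/2555)*(-116)*(-268493) + 7321) + 23291 = (31145188/2555 + 7321) + 23291 = 49850343/2555 + 23291 = 109358848/2555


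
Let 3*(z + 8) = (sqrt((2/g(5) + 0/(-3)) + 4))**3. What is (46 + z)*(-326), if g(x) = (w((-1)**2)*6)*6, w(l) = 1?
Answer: -12388 - 11899*sqrt(146)/162 ≈ -13276.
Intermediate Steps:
g(x) = 36 (g(x) = (1*6)*6 = 6*6 = 36)
z = -8 + 73*sqrt(146)/324 (z = -8 + (sqrt((2/36 + 0/(-3)) + 4))**3/3 = -8 + (sqrt((2*(1/36) + 0*(-1/3)) + 4))**3/3 = -8 + (sqrt((1/18 + 0) + 4))**3/3 = -8 + (sqrt(1/18 + 4))**3/3 = -8 + (sqrt(73/18))**3/3 = -8 + (sqrt(146)/6)**3/3 = -8 + (73*sqrt(146)/108)/3 = -8 + 73*sqrt(146)/324 ≈ -5.2776)
(46 + z)*(-326) = (46 + (-8 + 73*sqrt(146)/324))*(-326) = (38 + 73*sqrt(146)/324)*(-326) = -12388 - 11899*sqrt(146)/162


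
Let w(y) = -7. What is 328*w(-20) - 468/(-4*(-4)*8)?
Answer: -73589/32 ≈ -2299.7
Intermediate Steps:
328*w(-20) - 468/(-4*(-4)*8) = 328*(-7) - 468/(-4*(-4)*8) = -2296 - 468/(16*8) = -2296 - 468/128 = -2296 - 468*1/128 = -2296 - 117/32 = -73589/32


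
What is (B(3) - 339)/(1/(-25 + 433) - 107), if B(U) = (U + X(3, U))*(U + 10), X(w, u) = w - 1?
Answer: 111792/43655 ≈ 2.5608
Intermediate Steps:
X(w, u) = -1 + w
B(U) = (2 + U)*(10 + U) (B(U) = (U + (-1 + 3))*(U + 10) = (U + 2)*(10 + U) = (2 + U)*(10 + U))
(B(3) - 339)/(1/(-25 + 433) - 107) = ((20 + 3² + 12*3) - 339)/(1/(-25 + 433) - 107) = ((20 + 9 + 36) - 339)/(1/408 - 107) = (65 - 339)/(1/408 - 107) = -274/(-43655/408) = -274*(-408/43655) = 111792/43655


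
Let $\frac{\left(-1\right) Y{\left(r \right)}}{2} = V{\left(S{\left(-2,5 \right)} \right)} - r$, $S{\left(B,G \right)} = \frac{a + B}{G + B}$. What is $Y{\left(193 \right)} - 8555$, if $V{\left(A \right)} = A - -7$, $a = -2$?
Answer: $- \frac{24541}{3} \approx -8180.3$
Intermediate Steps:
$S{\left(B,G \right)} = \frac{-2 + B}{B + G}$ ($S{\left(B,G \right)} = \frac{-2 + B}{G + B} = \frac{-2 + B}{B + G}$)
$V{\left(A \right)} = 7 + A$ ($V{\left(A \right)} = A + 7 = 7 + A$)
$Y{\left(r \right)} = - \frac{34}{3} + 2 r$ ($Y{\left(r \right)} = - 2 \left(\left(7 + \frac{-2 - 2}{-2 + 5}\right) - r\right) = - 2 \left(\left(7 + \frac{1}{3} \left(-4\right)\right) - r\right) = - 2 \left(\left(7 - \frac{4}{3}\right) - r\right) = - 2 \left(\frac{17}{3} - r\right) = - \frac{34}{3} + 2 r$)
$Y{\left(193 \right)} - 8555 = \left(- \frac{34}{3} + 2 \cdot 193\right) - 8555 = \left(- \frac{34}{3} + 386\right) - 8555 = \frac{1124}{3} - 8555 = - \frac{24541}{3}$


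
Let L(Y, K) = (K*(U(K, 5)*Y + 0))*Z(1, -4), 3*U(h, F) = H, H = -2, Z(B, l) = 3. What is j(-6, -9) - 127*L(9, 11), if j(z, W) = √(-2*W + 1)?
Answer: 25146 + √19 ≈ 25150.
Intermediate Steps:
j(z, W) = √(1 - 2*W)
U(h, F) = -⅔ (U(h, F) = (⅓)*(-2) = -⅔)
L(Y, K) = -2*K*Y (L(Y, K) = (K*(-2*Y/3 + 0))*3 = (K*(-2*Y/3))*3 = -2*K*Y/3*3 = -2*K*Y)
j(-6, -9) - 127*L(9, 11) = √(1 - 2*(-9)) - (-254)*11*9 = √(1 + 18) - 127*(-198) = √19 + 25146 = 25146 + √19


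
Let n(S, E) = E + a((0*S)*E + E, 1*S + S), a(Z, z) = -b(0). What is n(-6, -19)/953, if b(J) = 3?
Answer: -22/953 ≈ -0.023085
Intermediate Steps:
a(Z, z) = -3 (a(Z, z) = -1*3 = -3)
n(S, E) = -3 + E (n(S, E) = E - 3 = -3 + E)
n(-6, -19)/953 = (-3 - 19)/953 = -22*1/953 = -22/953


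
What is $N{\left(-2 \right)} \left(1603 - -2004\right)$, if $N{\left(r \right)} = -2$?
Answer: $-7214$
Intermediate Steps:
$N{\left(-2 \right)} \left(1603 - -2004\right) = - 2 \left(1603 - -2004\right) = - 2 \left(1603 + 2004\right) = \left(-2\right) 3607 = -7214$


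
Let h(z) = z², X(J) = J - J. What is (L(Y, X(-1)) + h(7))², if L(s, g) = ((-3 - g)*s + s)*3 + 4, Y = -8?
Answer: 10201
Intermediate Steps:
X(J) = 0
L(s, g) = 4 + 3*s + 3*s*(-3 - g) (L(s, g) = (s*(-3 - g) + s)*3 + 4 = (s + s*(-3 - g))*3 + 4 = (3*s + 3*s*(-3 - g)) + 4 = 4 + 3*s + 3*s*(-3 - g))
(L(Y, X(-1)) + h(7))² = ((4 - 6*(-8) - 3*0*(-8)) + 7²)² = ((4 + 48 + 0) + 49)² = (52 + 49)² = 101² = 10201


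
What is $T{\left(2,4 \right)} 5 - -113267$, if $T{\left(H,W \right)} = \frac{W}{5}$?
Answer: $113271$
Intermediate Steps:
$T{\left(H,W \right)} = \frac{W}{5}$ ($T{\left(H,W \right)} = W \frac{1}{5} = \frac{W}{5}$)
$T{\left(2,4 \right)} 5 - -113267 = \frac{1}{5} \cdot 4 \cdot 5 - -113267 = \frac{4}{5} \cdot 5 + 113267 = 4 + 113267 = 113271$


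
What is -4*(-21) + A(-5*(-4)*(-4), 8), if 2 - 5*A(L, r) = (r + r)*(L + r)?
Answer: 1574/5 ≈ 314.80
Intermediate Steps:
A(L, r) = 2/5 - 2*r*(L + r)/5 (A(L, r) = 2/5 - (r + r)*(L + r)/5 = 2/5 - 2*r*(L + r)/5)
-4*(-21) + A(-5*(-4)*(-4), 8) = -4*(-21) + (2/5 - 2/5*8**2 - 2/5*-5*(-4)*(-4)*8) = 84 + (2/5 - 2/5*64 - 2/5*20*(-4)*8) = 84 + (2/5 - 128/5 - 2/5*(-80)*8) = 84 + (2/5 - 128/5 + 256) = 84 + 1154/5 = 1574/5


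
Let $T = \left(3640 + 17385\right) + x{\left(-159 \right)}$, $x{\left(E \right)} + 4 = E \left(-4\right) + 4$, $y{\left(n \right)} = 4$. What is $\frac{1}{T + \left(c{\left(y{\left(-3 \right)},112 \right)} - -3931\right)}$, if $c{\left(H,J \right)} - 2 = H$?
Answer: $\frac{1}{25598} \approx 3.9066 \cdot 10^{-5}$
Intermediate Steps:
$c{\left(H,J \right)} = 2 + H$
$x{\left(E \right)} = - 4 E$ ($x{\left(E \right)} = -4 + \left(E \left(-4\right) + 4\right) = -4 - \left(-4 + 4 E\right) = - 4 E$)
$T = 21661$ ($T = \left(3640 + 17385\right) - -636 = 21025 + 636 = 21661$)
$\frac{1}{T + \left(c{\left(y{\left(-3 \right)},112 \right)} - -3931\right)} = \frac{1}{21661 + \left(\left(2 + 4\right) - -3931\right)} = \frac{1}{21661 + \left(6 + 3931\right)} = \frac{1}{21661 + 3937} = \frac{1}{25598}$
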